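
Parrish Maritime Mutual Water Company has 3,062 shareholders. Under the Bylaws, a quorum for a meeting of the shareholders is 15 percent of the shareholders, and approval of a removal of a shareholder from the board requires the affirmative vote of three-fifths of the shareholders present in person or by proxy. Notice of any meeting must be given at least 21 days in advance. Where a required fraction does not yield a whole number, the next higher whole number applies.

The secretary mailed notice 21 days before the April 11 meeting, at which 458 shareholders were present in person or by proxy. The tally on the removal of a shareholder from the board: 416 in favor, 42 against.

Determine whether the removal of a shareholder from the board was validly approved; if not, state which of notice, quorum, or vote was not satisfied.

Notice: 21 days given; 21 required. Satisfied.
Quorum: 15% of 3,062 = 459.30, rounded up to 460; 458 present. Not satisfied.
Vote: requires three-fifths of those present (458); 3/5 of 458 = 274.80, rounded up to 275, so 275 needed; 416 in favor. Satisfied.

Invalid — quorum requirement not satisfied.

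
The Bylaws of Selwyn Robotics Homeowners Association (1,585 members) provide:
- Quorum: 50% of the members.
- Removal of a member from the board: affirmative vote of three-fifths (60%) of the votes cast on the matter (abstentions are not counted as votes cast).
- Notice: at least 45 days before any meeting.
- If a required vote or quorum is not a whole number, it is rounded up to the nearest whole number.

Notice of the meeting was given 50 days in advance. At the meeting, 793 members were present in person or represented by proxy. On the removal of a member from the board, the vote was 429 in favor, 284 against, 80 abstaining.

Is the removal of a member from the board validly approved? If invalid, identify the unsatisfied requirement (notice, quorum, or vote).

Notice: 50 days given; 45 required. Satisfied.
Quorum: 50% of 1,585 = 792.50, rounded up to 793; 793 present. Satisfied.
Vote: requires three-fifths of the votes cast (793 − 80 abstaining = 713); 3/5 of 713 = 427.80, rounded up to 428, so 428 needed; 429 in favor. Satisfied.

Valid — all requirements satisfied.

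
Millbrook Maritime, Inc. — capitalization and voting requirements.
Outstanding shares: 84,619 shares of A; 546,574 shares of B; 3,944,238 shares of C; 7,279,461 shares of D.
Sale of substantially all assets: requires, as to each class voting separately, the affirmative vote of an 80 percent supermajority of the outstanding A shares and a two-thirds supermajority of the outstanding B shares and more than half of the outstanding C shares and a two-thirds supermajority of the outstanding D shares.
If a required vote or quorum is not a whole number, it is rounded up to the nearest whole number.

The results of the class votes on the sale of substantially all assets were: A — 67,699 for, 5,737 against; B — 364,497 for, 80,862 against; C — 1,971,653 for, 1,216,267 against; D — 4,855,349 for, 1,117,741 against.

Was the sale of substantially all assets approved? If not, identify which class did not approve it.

A: 4/5 of 84619 = 67695.20, rounded up to 67696; 67,696 required, 67,699 in favor — approved.
B: 2/3 of 546574 = 364382.67, rounded up to 364383; 364,383 required, 364,497 in favor — approved.
C: a majority of 3944238 is 1972120; 1,972,120 required, 1,971,653 in favor — not approved.
D: 2/3 of 7279461 = 4852974; 4,852,974 required, 4,855,349 in favor — approved.

Not approved — the C shares did not give the required vote.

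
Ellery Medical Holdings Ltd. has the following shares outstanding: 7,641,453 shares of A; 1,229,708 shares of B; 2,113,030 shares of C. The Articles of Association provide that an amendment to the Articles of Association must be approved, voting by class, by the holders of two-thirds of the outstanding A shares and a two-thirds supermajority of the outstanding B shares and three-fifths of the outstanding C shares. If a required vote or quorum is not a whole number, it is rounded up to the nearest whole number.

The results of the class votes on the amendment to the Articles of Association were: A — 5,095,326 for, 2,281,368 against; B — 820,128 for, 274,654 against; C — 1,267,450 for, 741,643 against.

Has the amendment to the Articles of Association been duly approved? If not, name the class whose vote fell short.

A: 2/3 of 7641453 = 5094302; 5,094,302 required, 5,095,326 in favor — approved.
B: 2/3 of 1229708 = 819805.33, rounded up to 819806; 819,806 required, 820,128 in favor — approved.
C: 3/5 of 2113030 = 1267818; 1,267,818 required, 1,267,450 in favor — not approved.

Not approved — the C shares did not give the required vote.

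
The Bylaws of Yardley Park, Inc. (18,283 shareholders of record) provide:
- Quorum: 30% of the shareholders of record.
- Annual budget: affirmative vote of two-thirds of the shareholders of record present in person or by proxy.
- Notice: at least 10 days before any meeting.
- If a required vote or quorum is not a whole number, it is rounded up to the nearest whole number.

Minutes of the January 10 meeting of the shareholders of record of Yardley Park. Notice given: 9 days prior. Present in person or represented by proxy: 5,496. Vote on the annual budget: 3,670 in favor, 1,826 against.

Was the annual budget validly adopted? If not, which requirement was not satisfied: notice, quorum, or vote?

Invalid — notice requirement not satisfied.

Notice: 9 days given; 10 required. Not satisfied.
Quorum: 30% of 18,283 = 5,484.90, rounded up to 5,485; 5,496 present. Satisfied.
Vote: requires two-thirds of those present (5,496); 2/3 of 5496 = 3664, so 3,664 needed; 3,670 in favor. Satisfied.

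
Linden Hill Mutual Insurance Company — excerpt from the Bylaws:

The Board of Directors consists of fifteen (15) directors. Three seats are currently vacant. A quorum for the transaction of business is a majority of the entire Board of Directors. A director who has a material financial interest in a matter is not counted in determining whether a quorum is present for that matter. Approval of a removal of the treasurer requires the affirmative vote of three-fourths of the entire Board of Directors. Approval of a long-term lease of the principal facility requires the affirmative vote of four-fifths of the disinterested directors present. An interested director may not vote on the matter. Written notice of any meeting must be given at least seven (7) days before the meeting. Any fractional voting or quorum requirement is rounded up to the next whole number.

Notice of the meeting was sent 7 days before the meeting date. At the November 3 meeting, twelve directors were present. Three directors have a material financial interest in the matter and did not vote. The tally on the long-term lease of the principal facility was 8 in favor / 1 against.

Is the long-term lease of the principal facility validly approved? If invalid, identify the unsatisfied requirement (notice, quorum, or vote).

Valid — all requirements satisfied.

Notice: 7 days given; 7 required (7 ≥ 7). Satisfied.
Quorum: 12 present, but the 3 interested directors do not count, leaving 9. Quorum is 8. Satisfied.
Vote: the long-term lease of the principal facility requires four-fifths of the disinterested directors present (12 − 3 = 9). 4/5 of 9 = 7.20, rounded up to 8, so 8 affirmative votes are needed; 8 voted in favor. Satisfied.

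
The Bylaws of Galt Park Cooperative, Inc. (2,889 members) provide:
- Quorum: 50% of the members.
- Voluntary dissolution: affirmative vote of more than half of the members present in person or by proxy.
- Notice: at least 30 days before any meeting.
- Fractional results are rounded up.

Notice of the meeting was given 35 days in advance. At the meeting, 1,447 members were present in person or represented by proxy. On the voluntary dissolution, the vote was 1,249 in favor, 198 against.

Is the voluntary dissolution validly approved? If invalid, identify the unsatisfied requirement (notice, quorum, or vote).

Valid — all requirements satisfied.

Notice: 35 days given; 30 required. Satisfied.
Quorum: 50% of 2,889 = 1,444.50, rounded up to 1,445; 1,447 present. Satisfied.
Vote: requires a majority of those present (1,447); a majority of 1447 is 724, so 724 needed; 1,249 in favor. Satisfied.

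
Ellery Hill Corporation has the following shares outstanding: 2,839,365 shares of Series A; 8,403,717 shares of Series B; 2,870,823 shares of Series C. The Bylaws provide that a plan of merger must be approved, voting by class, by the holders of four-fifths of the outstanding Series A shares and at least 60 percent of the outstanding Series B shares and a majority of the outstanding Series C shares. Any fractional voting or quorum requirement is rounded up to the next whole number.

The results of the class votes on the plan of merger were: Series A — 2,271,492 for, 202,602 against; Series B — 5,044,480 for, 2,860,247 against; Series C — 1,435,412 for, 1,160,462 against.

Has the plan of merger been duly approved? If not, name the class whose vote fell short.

Series A: 4/5 of 2839365 = 2271492; 2,271,492 required, 2,271,492 in favor — approved.
Series B: 3/5 of 8403717 = 5042230.20, rounded up to 5042231; 5,042,231 required, 5,044,480 in favor — approved.
Series C: a majority of 2870823 is 1435412; 1,435,412 required, 1,435,412 in favor — approved.

Approved — every class gave the required vote.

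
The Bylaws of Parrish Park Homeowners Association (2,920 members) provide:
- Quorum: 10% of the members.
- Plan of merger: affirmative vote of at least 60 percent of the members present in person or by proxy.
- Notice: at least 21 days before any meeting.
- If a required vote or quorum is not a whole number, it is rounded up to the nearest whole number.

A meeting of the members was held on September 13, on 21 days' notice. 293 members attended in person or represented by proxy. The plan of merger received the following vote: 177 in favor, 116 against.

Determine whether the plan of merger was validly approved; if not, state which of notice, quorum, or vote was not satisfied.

Valid — all requirements satisfied.

Notice: 21 days given; 21 required. Satisfied.
Quorum: 10% of 2,920 = 292; 293 present. Satisfied.
Vote: requires three-fifths of those present (293); 3/5 of 293 = 175.80, rounded up to 176, so 176 needed; 177 in favor. Satisfied.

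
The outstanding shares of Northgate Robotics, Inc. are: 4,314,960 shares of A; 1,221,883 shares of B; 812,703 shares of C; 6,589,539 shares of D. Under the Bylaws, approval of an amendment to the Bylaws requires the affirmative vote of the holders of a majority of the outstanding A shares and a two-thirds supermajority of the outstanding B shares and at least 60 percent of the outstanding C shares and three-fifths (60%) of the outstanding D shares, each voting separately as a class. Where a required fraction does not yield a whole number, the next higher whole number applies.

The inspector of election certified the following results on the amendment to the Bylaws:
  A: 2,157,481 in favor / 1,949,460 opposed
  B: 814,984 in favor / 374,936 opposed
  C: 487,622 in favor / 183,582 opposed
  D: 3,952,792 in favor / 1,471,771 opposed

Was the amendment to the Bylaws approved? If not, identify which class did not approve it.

Not approved — the D shares did not give the required vote.

A: a majority of 4314960 is 2157481; 2,157,481 required, 2,157,481 in favor — approved.
B: 2/3 of 1221883 = 814588.67, rounded up to 814589; 814,589 required, 814,984 in favor — approved.
C: 3/5 of 812703 = 487621.80, rounded up to 487622; 487,622 required, 487,622 in favor — approved.
D: 3/5 of 6589539 = 3953723.40, rounded up to 3953724; 3,953,724 required, 3,952,792 in favor — not approved.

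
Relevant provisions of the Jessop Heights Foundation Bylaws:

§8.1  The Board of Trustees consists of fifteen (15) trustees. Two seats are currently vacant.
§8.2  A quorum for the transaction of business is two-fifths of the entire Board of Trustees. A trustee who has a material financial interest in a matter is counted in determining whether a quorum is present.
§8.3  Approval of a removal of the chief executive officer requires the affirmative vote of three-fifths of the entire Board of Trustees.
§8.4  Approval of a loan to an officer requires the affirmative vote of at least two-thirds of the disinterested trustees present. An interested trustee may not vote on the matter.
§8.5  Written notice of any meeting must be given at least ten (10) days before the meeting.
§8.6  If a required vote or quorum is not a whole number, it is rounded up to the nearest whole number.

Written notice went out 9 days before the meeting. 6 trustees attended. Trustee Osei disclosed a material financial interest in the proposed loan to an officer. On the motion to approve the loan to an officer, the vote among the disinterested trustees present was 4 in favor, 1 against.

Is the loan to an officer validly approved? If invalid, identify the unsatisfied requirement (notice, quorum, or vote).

Notice: 9 days given; 10 required (9 < 10). Not satisfied.
Quorum: 6 present (interested trustees count toward quorum); quorum is 6. Satisfied.
Vote: the loan to an officer requires two-thirds of the disinterested trustees present (6 − 1 = 5). 2/3 of 5 = 3.33, rounded up to 4, so 4 affirmative votes are needed; 4 voted in favor. Satisfied.

Invalid — notice requirement not satisfied.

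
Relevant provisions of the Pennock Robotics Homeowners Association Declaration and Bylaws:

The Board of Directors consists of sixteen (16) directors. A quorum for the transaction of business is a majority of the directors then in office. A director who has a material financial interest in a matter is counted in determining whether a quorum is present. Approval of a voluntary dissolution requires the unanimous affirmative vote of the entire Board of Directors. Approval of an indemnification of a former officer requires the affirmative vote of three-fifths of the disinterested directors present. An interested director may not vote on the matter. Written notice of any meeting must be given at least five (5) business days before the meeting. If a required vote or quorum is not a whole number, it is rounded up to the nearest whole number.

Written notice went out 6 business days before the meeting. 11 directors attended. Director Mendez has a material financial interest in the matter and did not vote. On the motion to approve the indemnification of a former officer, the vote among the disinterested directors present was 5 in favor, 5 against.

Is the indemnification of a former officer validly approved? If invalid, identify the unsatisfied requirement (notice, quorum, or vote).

Invalid — vote requirement not satisfied.

Notice: 6 business days given; 5 required (6 ≥ 5). Satisfied.
Quorum: 11 present (interested directors count toward quorum); quorum is 9. Satisfied.
Vote: the indemnification of a former officer requires three-fifths of the disinterested directors present (11 − 1 = 10). 3/5 of 10 = 6, so 6 affirmative votes are needed; 5 voted in favor. Not satisfied.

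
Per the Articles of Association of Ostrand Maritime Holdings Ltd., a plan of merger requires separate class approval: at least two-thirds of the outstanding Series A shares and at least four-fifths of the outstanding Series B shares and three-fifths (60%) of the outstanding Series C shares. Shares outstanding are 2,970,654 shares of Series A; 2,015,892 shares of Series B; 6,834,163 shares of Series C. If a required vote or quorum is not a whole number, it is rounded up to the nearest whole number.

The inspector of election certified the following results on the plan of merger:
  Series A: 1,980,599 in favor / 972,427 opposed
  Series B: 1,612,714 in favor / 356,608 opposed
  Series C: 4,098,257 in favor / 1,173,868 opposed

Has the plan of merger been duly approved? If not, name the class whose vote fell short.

Not approved — the Series C shares did not give the required vote.

Series A: 2/3 of 2970654 = 1980436; 1,980,436 required, 1,980,599 in favor — approved.
Series B: 4/5 of 2015892 = 1612713.60, rounded up to 1612714; 1,612,714 required, 1,612,714 in favor — approved.
Series C: 3/5 of 6834163 = 4100497.80, rounded up to 4100498; 4,100,498 required, 4,098,257 in favor — not approved.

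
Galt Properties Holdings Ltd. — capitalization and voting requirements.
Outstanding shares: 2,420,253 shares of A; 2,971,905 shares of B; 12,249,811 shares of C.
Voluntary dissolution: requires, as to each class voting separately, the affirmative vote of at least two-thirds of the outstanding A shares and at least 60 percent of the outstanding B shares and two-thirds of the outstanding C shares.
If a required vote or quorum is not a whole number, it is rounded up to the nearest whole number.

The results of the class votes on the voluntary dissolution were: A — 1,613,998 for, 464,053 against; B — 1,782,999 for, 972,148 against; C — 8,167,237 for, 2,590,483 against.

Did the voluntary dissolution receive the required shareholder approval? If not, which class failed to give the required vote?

A: 2/3 of 2420253 = 1613502; 1,613,502 required, 1,613,998 in favor — approved.
B: 3/5 of 2971905 = 1783143; 1,783,143 required, 1,782,999 in favor — not approved.
C: 2/3 of 12249811 = 8166540.67, rounded up to 8166541; 8,166,541 required, 8,167,237 in favor — approved.

Not approved — the B shares did not give the required vote.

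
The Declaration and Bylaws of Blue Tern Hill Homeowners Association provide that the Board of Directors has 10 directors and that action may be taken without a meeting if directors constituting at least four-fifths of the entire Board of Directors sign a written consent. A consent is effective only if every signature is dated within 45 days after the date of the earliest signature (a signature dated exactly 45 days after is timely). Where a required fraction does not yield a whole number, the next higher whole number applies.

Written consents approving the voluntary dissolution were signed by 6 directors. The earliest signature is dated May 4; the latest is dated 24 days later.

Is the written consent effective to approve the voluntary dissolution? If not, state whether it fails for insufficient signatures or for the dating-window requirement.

Not effective — insufficient signatures.

Signatures required: at least four-fifths of 10 — 4/5 of 10 = 8, so 8 needed; 6 signed. Insufficient.
Dating window: the latest signature is 24 days after the earliest; the limit is 45 days. Within the window.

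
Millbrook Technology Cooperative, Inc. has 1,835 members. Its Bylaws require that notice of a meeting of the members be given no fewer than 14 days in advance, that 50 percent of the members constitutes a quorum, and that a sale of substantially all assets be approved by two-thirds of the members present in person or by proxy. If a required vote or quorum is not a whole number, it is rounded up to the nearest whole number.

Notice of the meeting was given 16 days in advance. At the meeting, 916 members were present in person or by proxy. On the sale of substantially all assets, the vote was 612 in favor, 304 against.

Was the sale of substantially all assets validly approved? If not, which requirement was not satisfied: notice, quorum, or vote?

Notice: 16 days given; 14 required. Satisfied.
Quorum: 50% of 1,835 = 917.50, rounded up to 918; 916 present. Not satisfied.
Vote: requires two-thirds of those present (916); 2/3 of 916 = 610.67, rounded up to 611, so 611 needed; 612 in favor. Satisfied.

Invalid — quorum requirement not satisfied.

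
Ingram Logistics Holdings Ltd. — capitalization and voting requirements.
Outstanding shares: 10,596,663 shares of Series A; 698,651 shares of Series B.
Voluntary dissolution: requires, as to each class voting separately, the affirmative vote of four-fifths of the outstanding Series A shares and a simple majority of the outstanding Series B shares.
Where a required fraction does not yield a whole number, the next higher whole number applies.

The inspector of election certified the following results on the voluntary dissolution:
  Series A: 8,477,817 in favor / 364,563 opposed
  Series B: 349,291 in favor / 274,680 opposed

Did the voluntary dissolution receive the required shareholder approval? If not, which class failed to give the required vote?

Series A: 4/5 of 10596663 = 8477330.40, rounded up to 8477331; 8,477,331 required, 8,477,817 in favor — approved.
Series B: a majority of 698651 is 349326; 349,326 required, 349,291 in favor — not approved.

Not approved — the Series B shares did not give the required vote.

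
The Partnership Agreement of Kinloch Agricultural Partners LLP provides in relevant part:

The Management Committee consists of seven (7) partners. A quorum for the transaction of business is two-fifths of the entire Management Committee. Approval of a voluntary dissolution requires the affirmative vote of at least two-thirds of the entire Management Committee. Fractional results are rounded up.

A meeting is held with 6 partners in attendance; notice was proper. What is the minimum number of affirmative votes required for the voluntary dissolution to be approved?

The voluntary dissolution requires two-thirds of the entire Management Committee (7).
2/3 of 7 = 4.67, rounded up to 5.

5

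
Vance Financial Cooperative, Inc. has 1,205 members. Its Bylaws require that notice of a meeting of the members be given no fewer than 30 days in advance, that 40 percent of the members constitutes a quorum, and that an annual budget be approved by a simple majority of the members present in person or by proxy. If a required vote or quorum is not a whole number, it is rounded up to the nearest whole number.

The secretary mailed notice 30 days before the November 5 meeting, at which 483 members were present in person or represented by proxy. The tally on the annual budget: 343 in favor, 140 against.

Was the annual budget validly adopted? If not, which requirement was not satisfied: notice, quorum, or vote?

Notice: 30 days given; 30 required. Satisfied.
Quorum: 40% of 1,205 = 482; 483 present. Satisfied.
Vote: requires a majority of those present (483); a majority of 483 is 242, so 242 needed; 343 in favor. Satisfied.

Valid — all requirements satisfied.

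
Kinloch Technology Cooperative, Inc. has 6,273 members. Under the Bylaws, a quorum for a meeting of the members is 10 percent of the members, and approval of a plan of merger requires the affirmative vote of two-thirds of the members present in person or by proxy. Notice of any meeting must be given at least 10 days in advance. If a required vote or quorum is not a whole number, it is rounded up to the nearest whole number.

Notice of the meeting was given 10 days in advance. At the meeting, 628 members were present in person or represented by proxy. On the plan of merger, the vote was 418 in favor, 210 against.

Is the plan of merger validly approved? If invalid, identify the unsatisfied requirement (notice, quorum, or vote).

Notice: 10 days given; 10 required. Satisfied.
Quorum: 10% of 6,273 = 627.30, rounded up to 628; 628 present. Satisfied.
Vote: requires two-thirds of those present (628); 2/3 of 628 = 418.67, rounded up to 419, so 419 needed; 418 in favor. Not satisfied.

Invalid — vote requirement not satisfied.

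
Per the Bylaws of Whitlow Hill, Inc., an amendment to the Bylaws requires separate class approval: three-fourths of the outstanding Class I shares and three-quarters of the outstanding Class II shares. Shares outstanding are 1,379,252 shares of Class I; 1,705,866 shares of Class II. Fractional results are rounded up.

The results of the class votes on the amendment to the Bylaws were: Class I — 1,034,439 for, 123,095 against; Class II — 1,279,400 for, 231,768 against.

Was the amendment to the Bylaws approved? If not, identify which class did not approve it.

Approved — every class gave the required vote.

Class I: 3/4 of 1379252 = 1034439; 1,034,439 required, 1,034,439 in favor — approved.
Class II: 3/4 of 1705866 = 1279399.50, rounded up to 1279400; 1,279,400 required, 1,279,400 in favor — approved.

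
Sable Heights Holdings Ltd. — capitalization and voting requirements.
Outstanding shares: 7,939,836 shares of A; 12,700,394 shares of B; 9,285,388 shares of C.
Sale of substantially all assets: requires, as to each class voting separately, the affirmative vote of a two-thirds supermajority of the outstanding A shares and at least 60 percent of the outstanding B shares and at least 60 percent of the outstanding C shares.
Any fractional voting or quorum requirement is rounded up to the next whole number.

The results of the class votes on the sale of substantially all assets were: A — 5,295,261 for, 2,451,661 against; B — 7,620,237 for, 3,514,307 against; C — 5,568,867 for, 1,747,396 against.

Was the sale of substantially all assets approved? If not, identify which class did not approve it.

A: 2/3 of 7939836 = 5293224; 5,293,224 required, 5,295,261 in favor — approved.
B: 3/5 of 12700394 = 7620236.40, rounded up to 7620237; 7,620,237 required, 7,620,237 in favor — approved.
C: 3/5 of 9285388 = 5571232.80, rounded up to 5571233; 5,571,233 required, 5,568,867 in favor — not approved.

Not approved — the C shares did not give the required vote.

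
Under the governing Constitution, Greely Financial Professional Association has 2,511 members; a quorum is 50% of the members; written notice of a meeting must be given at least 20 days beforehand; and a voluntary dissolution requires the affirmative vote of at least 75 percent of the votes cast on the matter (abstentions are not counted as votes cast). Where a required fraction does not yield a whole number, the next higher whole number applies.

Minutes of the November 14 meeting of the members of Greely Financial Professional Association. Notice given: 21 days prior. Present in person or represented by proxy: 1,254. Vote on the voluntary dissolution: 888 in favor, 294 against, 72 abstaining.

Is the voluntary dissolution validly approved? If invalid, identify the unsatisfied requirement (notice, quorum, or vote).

Invalid — quorum requirement not satisfied.

Notice: 21 days given; 20 required. Satisfied.
Quorum: 50% of 2,511 = 1,255.50, rounded up to 1,256; 1,254 present. Not satisfied.
Vote: requires three-fourths of the votes cast (1,254 − 72 abstaining = 1,182); 3/4 of 1182 = 886.50, rounded up to 887, so 887 needed; 888 in favor. Satisfied.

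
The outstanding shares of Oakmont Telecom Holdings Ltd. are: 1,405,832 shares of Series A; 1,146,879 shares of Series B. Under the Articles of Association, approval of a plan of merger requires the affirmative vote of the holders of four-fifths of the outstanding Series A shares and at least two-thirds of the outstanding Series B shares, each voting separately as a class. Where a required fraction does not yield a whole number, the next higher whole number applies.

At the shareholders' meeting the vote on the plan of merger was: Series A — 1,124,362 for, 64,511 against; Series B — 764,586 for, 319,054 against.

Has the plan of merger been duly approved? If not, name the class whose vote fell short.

Not approved — the Series A shares did not give the required vote.

Series A: 4/5 of 1405832 = 1124665.60, rounded up to 1124666; 1,124,666 required, 1,124,362 in favor — not approved.
Series B: 2/3 of 1146879 = 764586; 764,586 required, 764,586 in favor — approved.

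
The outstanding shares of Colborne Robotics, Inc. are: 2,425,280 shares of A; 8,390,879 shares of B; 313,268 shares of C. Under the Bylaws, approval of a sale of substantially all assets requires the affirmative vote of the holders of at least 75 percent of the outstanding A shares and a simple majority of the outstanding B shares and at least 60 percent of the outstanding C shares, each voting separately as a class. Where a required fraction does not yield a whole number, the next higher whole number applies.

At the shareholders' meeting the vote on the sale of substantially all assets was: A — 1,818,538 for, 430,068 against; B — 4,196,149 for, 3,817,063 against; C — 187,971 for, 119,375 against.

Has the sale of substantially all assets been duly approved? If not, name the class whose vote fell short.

A: 3/4 of 2425280 = 1818960; 1,818,960 required, 1,818,538 in favor — not approved.
B: a majority of 8390879 is 4195440; 4,195,440 required, 4,196,149 in favor — approved.
C: 3/5 of 313268 = 187960.80, rounded up to 187961; 187,961 required, 187,971 in favor — approved.

Not approved — the A shares did not give the required vote.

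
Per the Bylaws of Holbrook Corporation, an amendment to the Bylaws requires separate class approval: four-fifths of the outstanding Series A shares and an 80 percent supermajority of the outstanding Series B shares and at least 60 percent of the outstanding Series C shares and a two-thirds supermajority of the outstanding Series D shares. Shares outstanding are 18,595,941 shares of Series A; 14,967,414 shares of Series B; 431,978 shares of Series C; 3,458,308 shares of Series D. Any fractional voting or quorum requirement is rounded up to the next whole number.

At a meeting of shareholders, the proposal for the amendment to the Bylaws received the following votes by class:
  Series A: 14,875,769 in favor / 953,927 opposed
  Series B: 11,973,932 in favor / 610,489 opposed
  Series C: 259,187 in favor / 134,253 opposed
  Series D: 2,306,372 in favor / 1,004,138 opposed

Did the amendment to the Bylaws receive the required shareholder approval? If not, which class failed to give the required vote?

Series A: 4/5 of 18595941 = 14876752.80, rounded up to 14876753; 14,876,753 required, 14,875,769 in favor — not approved.
Series B: 4/5 of 14967414 = 11973931.20, rounded up to 11973932; 11,973,932 required, 11,973,932 in favor — approved.
Series C: 3/5 of 431978 = 259186.80, rounded up to 259187; 259,187 required, 259,187 in favor — approved.
Series D: 2/3 of 3458308 = 2305538.67, rounded up to 2305539; 2,305,539 required, 2,306,372 in favor — approved.

Not approved — the Series A shares did not give the required vote.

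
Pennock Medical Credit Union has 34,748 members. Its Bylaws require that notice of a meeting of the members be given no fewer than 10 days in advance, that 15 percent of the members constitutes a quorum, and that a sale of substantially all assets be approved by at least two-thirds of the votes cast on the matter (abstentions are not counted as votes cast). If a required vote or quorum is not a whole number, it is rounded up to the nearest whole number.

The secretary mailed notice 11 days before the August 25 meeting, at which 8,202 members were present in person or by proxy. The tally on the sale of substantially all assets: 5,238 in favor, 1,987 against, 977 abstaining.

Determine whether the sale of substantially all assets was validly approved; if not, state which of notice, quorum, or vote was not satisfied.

Notice: 11 days given; 10 required. Satisfied.
Quorum: 15% of 34,748 = 5,212.20, rounded up to 5,213; 8,202 present. Satisfied.
Vote: requires two-thirds of the votes cast (8,202 − 977 abstaining = 7,225); 2/3 of 7225 = 4816.67, rounded up to 4817, so 4,817 needed; 5,238 in favor. Satisfied.

Valid — all requirements satisfied.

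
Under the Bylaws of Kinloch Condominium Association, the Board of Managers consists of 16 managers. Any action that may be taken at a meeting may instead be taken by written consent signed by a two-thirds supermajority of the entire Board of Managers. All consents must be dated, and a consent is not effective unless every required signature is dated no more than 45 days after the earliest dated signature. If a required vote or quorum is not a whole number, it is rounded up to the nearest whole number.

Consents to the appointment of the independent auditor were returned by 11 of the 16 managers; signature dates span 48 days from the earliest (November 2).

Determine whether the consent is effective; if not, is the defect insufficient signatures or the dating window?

Not effective — dating-window requirement not satisfied.

Signatures required: a two-thirds supermajority of 16 — 2/3 of 16 = 10.67, rounded up to 11, so 11 needed; 11 signed. Sufficient.
Dating window: the latest signature is 48 days after the earliest; the limit is 45 days. Outside the window.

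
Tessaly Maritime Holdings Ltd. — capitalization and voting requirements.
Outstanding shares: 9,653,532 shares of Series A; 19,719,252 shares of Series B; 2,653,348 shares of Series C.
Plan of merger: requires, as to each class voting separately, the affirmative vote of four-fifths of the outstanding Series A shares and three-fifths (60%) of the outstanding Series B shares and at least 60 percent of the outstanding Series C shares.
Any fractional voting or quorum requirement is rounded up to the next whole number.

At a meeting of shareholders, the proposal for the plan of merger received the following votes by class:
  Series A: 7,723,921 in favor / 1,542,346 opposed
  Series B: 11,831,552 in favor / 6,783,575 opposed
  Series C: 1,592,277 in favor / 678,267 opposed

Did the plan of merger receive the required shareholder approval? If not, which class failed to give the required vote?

Approved — every class gave the required vote.

Series A: 4/5 of 9653532 = 7722825.60, rounded up to 7722826; 7,722,826 required, 7,723,921 in favor — approved.
Series B: 3/5 of 19719252 = 11831551.20, rounded up to 11831552; 11,831,552 required, 11,831,552 in favor — approved.
Series C: 3/5 of 2653348 = 1592008.80, rounded up to 1592009; 1,592,009 required, 1,592,277 in favor — approved.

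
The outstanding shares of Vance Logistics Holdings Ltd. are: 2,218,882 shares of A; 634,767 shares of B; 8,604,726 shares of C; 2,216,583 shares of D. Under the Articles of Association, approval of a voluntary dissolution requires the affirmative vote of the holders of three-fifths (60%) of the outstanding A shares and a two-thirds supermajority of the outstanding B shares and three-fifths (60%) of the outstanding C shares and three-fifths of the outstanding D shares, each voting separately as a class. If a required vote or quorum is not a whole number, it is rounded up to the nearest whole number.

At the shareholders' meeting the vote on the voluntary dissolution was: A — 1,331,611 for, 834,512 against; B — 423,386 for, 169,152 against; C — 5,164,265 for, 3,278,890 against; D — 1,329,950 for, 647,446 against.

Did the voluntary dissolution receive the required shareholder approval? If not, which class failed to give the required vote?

A: 3/5 of 2218882 = 1331329.20, rounded up to 1331330; 1,331,330 required, 1,331,611 in favor — approved.
B: 2/3 of 634767 = 423178; 423,178 required, 423,386 in favor — approved.
C: 3/5 of 8604726 = 5162835.60, rounded up to 5162836; 5,162,836 required, 5,164,265 in favor — approved.
D: 3/5 of 2216583 = 1329949.80, rounded up to 1329950; 1,329,950 required, 1,329,950 in favor — approved.

Approved — every class gave the required vote.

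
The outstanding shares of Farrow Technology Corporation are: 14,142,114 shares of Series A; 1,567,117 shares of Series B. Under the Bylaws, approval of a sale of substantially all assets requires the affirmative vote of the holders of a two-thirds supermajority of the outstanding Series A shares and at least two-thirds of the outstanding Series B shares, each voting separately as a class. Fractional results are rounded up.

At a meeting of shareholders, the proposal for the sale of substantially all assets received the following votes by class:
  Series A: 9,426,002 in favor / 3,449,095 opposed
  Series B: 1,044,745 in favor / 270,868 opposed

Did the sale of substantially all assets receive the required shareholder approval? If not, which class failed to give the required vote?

Not approved — the Series A shares did not give the required vote.

Series A: 2/3 of 14142114 = 9428076; 9,428,076 required, 9,426,002 in favor — not approved.
Series B: 2/3 of 1567117 = 1044744.67, rounded up to 1044745; 1,044,745 required, 1,044,745 in favor — approved.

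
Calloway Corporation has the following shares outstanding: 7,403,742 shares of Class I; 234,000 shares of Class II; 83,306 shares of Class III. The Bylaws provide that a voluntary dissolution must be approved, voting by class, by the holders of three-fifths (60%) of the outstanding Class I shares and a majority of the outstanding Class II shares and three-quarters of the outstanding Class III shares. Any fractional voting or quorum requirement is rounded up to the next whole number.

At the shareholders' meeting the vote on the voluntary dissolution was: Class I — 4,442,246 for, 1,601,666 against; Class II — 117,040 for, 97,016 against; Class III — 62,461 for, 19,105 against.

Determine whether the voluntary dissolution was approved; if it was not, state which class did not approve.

Class I: 3/5 of 7403742 = 4442245.20, rounded up to 4442246; 4,442,246 required, 4,442,246 in favor — approved.
Class II: a majority of 234000 is 117001; 117,001 required, 117,040 in favor — approved.
Class III: 3/4 of 83306 = 62479.50, rounded up to 62480; 62,480 required, 62,461 in favor — not approved.

Not approved — the Class III shares did not give the required vote.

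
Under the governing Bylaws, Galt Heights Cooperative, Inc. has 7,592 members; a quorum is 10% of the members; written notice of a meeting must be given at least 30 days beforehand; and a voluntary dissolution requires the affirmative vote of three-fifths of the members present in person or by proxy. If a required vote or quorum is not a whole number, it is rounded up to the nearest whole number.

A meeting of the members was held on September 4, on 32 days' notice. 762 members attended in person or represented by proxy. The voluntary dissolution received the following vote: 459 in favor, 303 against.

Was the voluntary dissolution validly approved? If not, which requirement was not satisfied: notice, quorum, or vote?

Notice: 32 days given; 30 required. Satisfied.
Quorum: 10% of 7,592 = 759.20, rounded up to 760; 762 present. Satisfied.
Vote: requires three-fifths of those present (762); 3/5 of 762 = 457.20, rounded up to 458, so 458 needed; 459 in favor. Satisfied.

Valid — all requirements satisfied.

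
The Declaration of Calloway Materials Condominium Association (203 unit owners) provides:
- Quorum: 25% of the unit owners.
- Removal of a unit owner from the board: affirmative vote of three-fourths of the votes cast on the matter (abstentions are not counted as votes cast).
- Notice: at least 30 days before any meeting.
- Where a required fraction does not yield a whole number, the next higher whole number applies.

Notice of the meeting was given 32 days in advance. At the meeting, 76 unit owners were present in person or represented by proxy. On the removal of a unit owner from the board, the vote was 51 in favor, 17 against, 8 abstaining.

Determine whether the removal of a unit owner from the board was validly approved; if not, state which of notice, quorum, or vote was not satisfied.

Valid — all requirements satisfied.

Notice: 32 days given; 30 required. Satisfied.
Quorum: 25% of 203 = 50.75, rounded up to 51; 76 present. Satisfied.
Vote: requires three-fourths of the votes cast (76 − 8 abstaining = 68); 3/4 of 68 = 51, so 51 needed; 51 in favor. Satisfied.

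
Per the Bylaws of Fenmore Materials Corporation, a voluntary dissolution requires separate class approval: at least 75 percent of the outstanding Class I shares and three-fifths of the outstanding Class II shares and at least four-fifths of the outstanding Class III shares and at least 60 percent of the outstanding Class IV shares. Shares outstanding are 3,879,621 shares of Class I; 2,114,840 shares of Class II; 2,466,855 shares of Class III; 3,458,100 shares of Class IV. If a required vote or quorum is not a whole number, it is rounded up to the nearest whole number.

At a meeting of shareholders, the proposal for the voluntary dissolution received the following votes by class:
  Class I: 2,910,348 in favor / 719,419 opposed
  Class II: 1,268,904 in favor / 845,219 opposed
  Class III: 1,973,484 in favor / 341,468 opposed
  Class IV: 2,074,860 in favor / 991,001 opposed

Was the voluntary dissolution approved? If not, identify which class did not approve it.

Class I: 3/4 of 3879621 = 2909715.75, rounded up to 2909716; 2,909,716 required, 2,910,348 in favor — approved.
Class II: 3/5 of 2114840 = 1268904; 1,268,904 required, 1,268,904 in favor — approved.
Class III: 4/5 of 2466855 = 1973484; 1,973,484 required, 1,973,484 in favor — approved.
Class IV: 3/5 of 3458100 = 2074860; 2,074,860 required, 2,074,860 in favor — approved.

Approved — every class gave the required vote.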